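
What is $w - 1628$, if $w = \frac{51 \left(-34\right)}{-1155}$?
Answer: $- \frac{626202}{385} \approx -1626.5$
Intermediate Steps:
$w = \frac{578}{385}$ ($w = \left(-1734\right) \left(- \frac{1}{1155}\right) = \frac{578}{385} \approx 1.5013$)
$w - 1628 = \frac{578}{385} - 1628 = - \frac{626202}{385}$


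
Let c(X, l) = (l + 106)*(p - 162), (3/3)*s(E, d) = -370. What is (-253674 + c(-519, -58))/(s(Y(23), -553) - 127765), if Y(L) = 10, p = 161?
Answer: 5178/2615 ≈ 1.9801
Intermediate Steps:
s(E, d) = -370
c(X, l) = -106 - l (c(X, l) = (l + 106)*(161 - 162) = (106 + l)*(-1) = -106 - l)
(-253674 + c(-519, -58))/(s(Y(23), -553) - 127765) = (-253674 + (-106 - 1*(-58)))/(-370 - 127765) = (-253674 + (-106 + 58))/(-128135) = (-253674 - 48)*(-1/128135) = -253722*(-1/128135) = 5178/2615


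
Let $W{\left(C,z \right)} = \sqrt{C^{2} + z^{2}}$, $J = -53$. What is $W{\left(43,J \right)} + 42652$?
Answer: $42652 + \sqrt{4658} \approx 42720.0$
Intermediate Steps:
$W{\left(43,J \right)} + 42652 = \sqrt{43^{2} + \left(-53\right)^{2}} + 42652 = \sqrt{1849 + 2809} + 42652 = \sqrt{4658} + 42652 = 42652 + \sqrt{4658}$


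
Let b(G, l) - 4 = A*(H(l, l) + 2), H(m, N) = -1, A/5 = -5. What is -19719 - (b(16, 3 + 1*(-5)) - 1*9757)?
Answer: -9941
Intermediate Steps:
A = -25 (A = 5*(-5) = -25)
b(G, l) = -21 (b(G, l) = 4 - 25*(-1 + 2) = 4 - 25*1 = 4 - 25 = -21)
-19719 - (b(16, 3 + 1*(-5)) - 1*9757) = -19719 - (-21 - 1*9757) = -19719 - (-21 - 9757) = -19719 - 1*(-9778) = -19719 + 9778 = -9941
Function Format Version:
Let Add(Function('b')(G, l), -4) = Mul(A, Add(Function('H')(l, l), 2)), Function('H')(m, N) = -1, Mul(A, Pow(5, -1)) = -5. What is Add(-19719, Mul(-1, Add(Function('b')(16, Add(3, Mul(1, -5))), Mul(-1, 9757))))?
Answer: -9941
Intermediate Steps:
A = -25 (A = Mul(5, -5) = -25)
Function('b')(G, l) = -21 (Function('b')(G, l) = Add(4, Mul(-25, Add(-1, 2))) = Add(4, Mul(-25, 1)) = Add(4, -25) = -21)
Add(-19719, Mul(-1, Add(Function('b')(16, Add(3, Mul(1, -5))), Mul(-1, 9757)))) = Add(-19719, Mul(-1, Add(-21, Mul(-1, 9757)))) = Add(-19719, Mul(-1, Add(-21, -9757))) = Add(-19719, Mul(-1, -9778)) = Add(-19719, 9778) = -9941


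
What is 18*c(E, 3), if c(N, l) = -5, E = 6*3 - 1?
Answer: -90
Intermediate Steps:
E = 17 (E = 18 - 1 = 17)
18*c(E, 3) = 18*(-5) = -90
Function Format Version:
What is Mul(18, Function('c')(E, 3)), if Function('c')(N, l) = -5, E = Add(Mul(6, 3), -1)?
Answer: -90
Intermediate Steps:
E = 17 (E = Add(18, -1) = 17)
Mul(18, Function('c')(E, 3)) = Mul(18, -5) = -90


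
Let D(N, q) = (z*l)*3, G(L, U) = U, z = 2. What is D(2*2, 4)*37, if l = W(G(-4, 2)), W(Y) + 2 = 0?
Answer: -444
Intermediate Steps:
W(Y) = -2 (W(Y) = -2 + 0 = -2)
l = -2
D(N, q) = -12 (D(N, q) = (2*(-2))*3 = -4*3 = -12)
D(2*2, 4)*37 = -12*37 = -444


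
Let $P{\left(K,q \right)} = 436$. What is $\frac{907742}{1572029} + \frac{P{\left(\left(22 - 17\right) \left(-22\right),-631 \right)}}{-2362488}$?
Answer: $\frac{535961044363}{928474912038} \approx 0.57725$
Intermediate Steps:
$\frac{907742}{1572029} + \frac{P{\left(\left(22 - 17\right) \left(-22\right),-631 \right)}}{-2362488} = \frac{907742}{1572029} + \frac{436}{-2362488} = 907742 \cdot \frac{1}{1572029} + 436 \left(- \frac{1}{2362488}\right) = \frac{907742}{1572029} - \frac{109}{590622} = \frac{535961044363}{928474912038}$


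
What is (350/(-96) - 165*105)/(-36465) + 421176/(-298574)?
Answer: -48884638747/52260004368 ≈ -0.93541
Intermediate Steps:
(350/(-96) - 165*105)/(-36465) + 421176/(-298574) = (350*(-1/96) - 17325)*(-1/36465) + 421176*(-1/298574) = (-175/48 - 17325)*(-1/36465) - 210588/149287 = -831775/48*(-1/36465) - 210588/149287 = 166355/350064 - 210588/149287 = -48884638747/52260004368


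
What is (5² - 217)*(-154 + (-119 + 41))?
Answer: 44544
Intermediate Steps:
(5² - 217)*(-154 + (-119 + 41)) = (25 - 217)*(-154 - 78) = -192*(-232) = 44544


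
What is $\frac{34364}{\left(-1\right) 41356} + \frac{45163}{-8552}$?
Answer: $- \frac{540410489}{88419128} \approx -6.1119$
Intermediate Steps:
$\frac{34364}{\left(-1\right) 41356} + \frac{45163}{-8552} = \frac{34364}{-41356} + 45163 \left(- \frac{1}{8552}\right) = 34364 \left(- \frac{1}{41356}\right) - \frac{45163}{8552} = - \frac{8591}{10339} - \frac{45163}{8552} = - \frac{540410489}{88419128}$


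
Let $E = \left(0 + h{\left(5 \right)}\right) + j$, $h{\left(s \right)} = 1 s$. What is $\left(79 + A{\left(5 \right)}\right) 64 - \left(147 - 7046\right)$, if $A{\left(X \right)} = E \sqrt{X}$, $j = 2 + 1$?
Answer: $11955 + 512 \sqrt{5} \approx 13100.0$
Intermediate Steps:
$j = 3$
$h{\left(s \right)} = s$
$E = 8$ ($E = \left(0 + 5\right) + 3 = 5 + 3 = 8$)
$A{\left(X \right)} = 8 \sqrt{X}$
$\left(79 + A{\left(5 \right)}\right) 64 - \left(147 - 7046\right) = \left(79 + 8 \sqrt{5}\right) 64 - \left(147 - 7046\right) = \left(5056 + 512 \sqrt{5}\right) - \left(147 - 7046\right) = \left(5056 + 512 \sqrt{5}\right) - -6899 = \left(5056 + 512 \sqrt{5}\right) + 6899 = 11955 + 512 \sqrt{5}$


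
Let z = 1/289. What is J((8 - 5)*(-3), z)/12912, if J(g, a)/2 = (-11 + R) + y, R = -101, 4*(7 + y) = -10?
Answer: -81/4304 ≈ -0.018820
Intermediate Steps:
y = -19/2 (y = -7 + (1/4)*(-10) = -7 - 5/2 = -19/2 ≈ -9.5000)
z = 1/289 ≈ 0.0034602
J(g, a) = -243 (J(g, a) = 2*((-11 - 101) - 19/2) = 2*(-112 - 19/2) = 2*(-243/2) = -243)
J((8 - 5)*(-3), z)/12912 = -243/12912 = -243*1/12912 = -81/4304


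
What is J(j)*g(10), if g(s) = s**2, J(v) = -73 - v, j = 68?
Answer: -14100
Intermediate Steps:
J(j)*g(10) = (-73 - 1*68)*10**2 = (-73 - 68)*100 = -141*100 = -14100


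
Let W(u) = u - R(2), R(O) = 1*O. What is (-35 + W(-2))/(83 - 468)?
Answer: 39/385 ≈ 0.10130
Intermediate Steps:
R(O) = O
W(u) = -2 + u (W(u) = u - 1*2 = u - 2 = -2 + u)
(-35 + W(-2))/(83 - 468) = (-35 + (-2 - 2))/(83 - 468) = (-35 - 4)/(-385) = -39*(-1/385) = 39/385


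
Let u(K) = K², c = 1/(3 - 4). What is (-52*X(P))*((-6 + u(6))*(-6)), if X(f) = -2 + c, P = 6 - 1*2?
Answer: -28080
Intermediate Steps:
c = -1 (c = 1/(-1) = -1)
P = 4 (P = 6 - 2 = 4)
X(f) = -3 (X(f) = -2 - 1 = -3)
(-52*X(P))*((-6 + u(6))*(-6)) = (-52*(-3))*((-6 + 6²)*(-6)) = 156*((-6 + 36)*(-6)) = 156*(30*(-6)) = 156*(-180) = -28080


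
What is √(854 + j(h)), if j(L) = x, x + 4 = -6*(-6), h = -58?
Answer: √886 ≈ 29.766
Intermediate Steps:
x = 32 (x = -4 - 6*(-6) = -4 + 36 = 32)
j(L) = 32
√(854 + j(h)) = √(854 + 32) = √886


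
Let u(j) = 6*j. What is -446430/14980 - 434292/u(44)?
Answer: -13799066/8239 ≈ -1674.8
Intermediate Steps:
-446430/14980 - 434292/u(44) = -446430/14980 - 434292/(6*44) = -446430*1/14980 - 434292/264 = -44643/1498 - 434292*1/264 = -44643/1498 - 36191/22 = -13799066/8239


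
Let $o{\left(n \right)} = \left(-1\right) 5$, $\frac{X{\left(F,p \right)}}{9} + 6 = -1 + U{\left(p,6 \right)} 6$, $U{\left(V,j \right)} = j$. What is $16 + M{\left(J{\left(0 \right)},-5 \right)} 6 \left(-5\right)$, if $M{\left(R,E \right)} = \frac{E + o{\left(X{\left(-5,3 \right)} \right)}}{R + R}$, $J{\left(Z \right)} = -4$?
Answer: $- \frac{43}{2} \approx -21.5$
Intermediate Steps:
$X{\left(F,p \right)} = 261$ ($X{\left(F,p \right)} = -54 + 9 \left(-1 + 6 \cdot 6\right) = -54 + 9 \left(-1 + 36\right) = -54 + 9 \cdot 35 = -54 + 315 = 261$)
$o{\left(n \right)} = -5$
$M{\left(R,E \right)} = \frac{-5 + E}{2 R}$ ($M{\left(R,E \right)} = \frac{E - 5}{R + R} = \frac{-5 + E}{2 R}$)
$16 + M{\left(J{\left(0 \right)},-5 \right)} 6 \left(-5\right) = 16 + \frac{-5 - 5}{2 \left(-4\right)} 6 \left(-5\right) = 16 + \frac{1}{2} \left(- \frac{1}{4}\right) \left(-10\right) \left(-30\right) = 16 + \frac{5}{4} \left(-30\right) = 16 - \frac{75}{2} = - \frac{43}{2}$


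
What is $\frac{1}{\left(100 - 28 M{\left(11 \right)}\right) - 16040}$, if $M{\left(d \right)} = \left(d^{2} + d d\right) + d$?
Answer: $- \frac{1}{23024} \approx -4.3433 \cdot 10^{-5}$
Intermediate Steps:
$M{\left(d \right)} = d + 2 d^{2}$ ($M{\left(d \right)} = \left(d^{2} + d^{2}\right) + d = 2 d^{2} + d = d + 2 d^{2}$)
$\frac{1}{\left(100 - 28 M{\left(11 \right)}\right) - 16040} = \frac{1}{\left(100 - 28 \cdot 11 \left(1 + 2 \cdot 11\right)\right) - 16040} = \frac{1}{\left(100 - 28 \cdot 11 \left(1 + 22\right)\right) - 16040} = \frac{1}{\left(100 - 28 \cdot 11 \cdot 23\right) - 16040} = \frac{1}{\left(100 - 7084\right) - 16040} = \frac{1}{-6984 - 16040} = \frac{1}{-23024} = - \frac{1}{23024}$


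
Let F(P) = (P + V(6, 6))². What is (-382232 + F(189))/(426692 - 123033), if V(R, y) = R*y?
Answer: -331607/303659 ≈ -1.0920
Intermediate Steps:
F(P) = (36 + P)² (F(P) = (P + 6*6)² = (P + 36)² = (36 + P)²)
(-382232 + F(189))/(426692 - 123033) = (-382232 + (36 + 189)²)/(426692 - 123033) = (-382232 + 225²)/303659 = (-382232 + 50625)*(1/303659) = -331607*1/303659 = -331607/303659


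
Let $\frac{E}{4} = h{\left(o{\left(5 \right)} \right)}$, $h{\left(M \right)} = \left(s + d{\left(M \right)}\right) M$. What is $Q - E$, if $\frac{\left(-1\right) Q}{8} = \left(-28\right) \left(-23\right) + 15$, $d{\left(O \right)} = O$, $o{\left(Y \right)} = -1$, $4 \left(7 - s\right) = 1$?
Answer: $-5249$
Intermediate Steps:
$s = \frac{27}{4}$ ($s = 7 - \frac{1}{4} = \frac{27}{4} \approx 6.75$)
$h{\left(M \right)} = M \left(\frac{27}{4} + M\right)$ ($h{\left(M \right)} = \left(\frac{27}{4} + M\right) M = M \left(\frac{27}{4} + M\right)$)
$Q = -5272$ ($Q = - 8 \left(\left(-28\right) \left(-23\right) + 15\right) = - 8 \left(644 + 15\right) = \left(-8\right) 659 = -5272$)
$E = -23$ ($E = 4 \cdot \frac{1}{4} \left(-1\right) \left(27 + 4 \left(-1\right)\right) = 4 \cdot \frac{1}{4} \left(-1\right) \left(27 - 4\right) = 4 \cdot \frac{1}{4} \left(-1\right) 23 = 4 \left(- \frac{23}{4}\right) = -23$)
$Q - E = -5272 - -23 = -5272 + 23 = -5249$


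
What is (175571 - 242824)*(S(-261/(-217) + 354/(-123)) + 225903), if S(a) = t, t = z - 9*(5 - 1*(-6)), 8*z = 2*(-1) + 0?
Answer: -60743918395/4 ≈ -1.5186e+10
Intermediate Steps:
z = -¼ (z = (2*(-1) + 0)/8 = (-2 + 0)/8 = (⅛)*(-2) = -¼ ≈ -0.25000)
t = -397/4 (t = -¼ - 9*(5 - 1*(-6)) = -¼ - 9*(5 + 6) = -¼ - 9*11 = -¼ - 99 = -397/4 ≈ -99.250)
S(a) = -397/4
(175571 - 242824)*(S(-261/(-217) + 354/(-123)) + 225903) = (175571 - 242824)*(-397/4 + 225903) = -67253*903215/4 = -60743918395/4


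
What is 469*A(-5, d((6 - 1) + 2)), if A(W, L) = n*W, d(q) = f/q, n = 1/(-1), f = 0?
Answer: 2345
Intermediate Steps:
n = -1 (n = 1*(-1) = -1)
d(q) = 0 (d(q) = 0/q = 0)
A(W, L) = -W
469*A(-5, d((6 - 1) + 2)) = 469*(-1*(-5)) = 469*5 = 2345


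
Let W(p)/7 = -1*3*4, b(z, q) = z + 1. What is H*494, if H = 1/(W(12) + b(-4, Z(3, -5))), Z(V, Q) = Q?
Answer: -494/87 ≈ -5.6782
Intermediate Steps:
b(z, q) = 1 + z
W(p) = -84 (W(p) = 7*(-1*3*4) = 7*(-3*4) = 7*(-12) = -84)
H = -1/87 (H = 1/(-84 + (1 - 4)) = 1/(-84 - 3) = 1/(-87) = -1/87 ≈ -0.011494)
H*494 = -1/87*494 = -494/87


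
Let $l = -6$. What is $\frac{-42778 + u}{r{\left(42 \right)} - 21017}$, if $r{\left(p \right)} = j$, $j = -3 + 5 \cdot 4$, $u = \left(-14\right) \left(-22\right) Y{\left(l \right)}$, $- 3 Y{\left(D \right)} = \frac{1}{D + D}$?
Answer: $\frac{15397}{7560} \approx 2.0366$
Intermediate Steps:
$Y{\left(D \right)} = - \frac{1}{6 D}$ ($Y{\left(D \right)} = - \frac{1}{3 \left(D + D\right)} = - \frac{1}{3 \cdot 2 D} = - \frac{\frac{1}{2} \frac{1}{D}}{3} = - \frac{1}{6 D}$)
$u = \frac{77}{9}$ ($u = \left(-14\right) \left(-22\right) \left(- \frac{1}{6 \left(-6\right)}\right) = 308 \left(\left(- \frac{1}{6}\right) \left(- \frac{1}{6}\right)\right) = 308 \cdot \frac{1}{36} = \frac{77}{9} \approx 8.5556$)
$j = 17$ ($j = -3 + 20 = 17$)
$r{\left(p \right)} = 17$
$\frac{-42778 + u}{r{\left(42 \right)} - 21017} = \frac{-42778 + \frac{77}{9}}{17 - 21017} = - \frac{384925}{9 \left(-21000\right)} = \left(- \frac{384925}{9}\right) \left(- \frac{1}{21000}\right) = \frac{15397}{7560}$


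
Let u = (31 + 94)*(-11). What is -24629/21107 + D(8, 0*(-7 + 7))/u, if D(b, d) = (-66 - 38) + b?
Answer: -31838603/29022125 ≈ -1.0970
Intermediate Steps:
D(b, d) = -104 + b
u = -1375 (u = 125*(-11) = -1375)
-24629/21107 + D(8, 0*(-7 + 7))/u = -24629/21107 + (-104 + 8)/(-1375) = -24629*1/21107 - 96*(-1/1375) = -24629/21107 + 96/1375 = -31838603/29022125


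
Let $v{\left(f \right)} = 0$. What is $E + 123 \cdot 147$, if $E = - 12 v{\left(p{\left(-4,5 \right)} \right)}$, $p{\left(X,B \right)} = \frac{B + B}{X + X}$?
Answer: $18081$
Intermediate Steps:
$p{\left(X,B \right)} = \frac{B}{X}$ ($p{\left(X,B \right)} = \frac{2 B}{2 X} = 2 B \frac{1}{2 X} = \frac{B}{X}$)
$E = 0$ ($E = \left(-12\right) 0 = 0$)
$E + 123 \cdot 147 = 0 + 123 \cdot 147 = 0 + 18081 = 18081$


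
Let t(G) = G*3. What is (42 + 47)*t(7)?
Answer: 1869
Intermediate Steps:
t(G) = 3*G
(42 + 47)*t(7) = (42 + 47)*(3*7) = 89*21 = 1869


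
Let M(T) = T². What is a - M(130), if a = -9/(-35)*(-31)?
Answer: -591779/35 ≈ -16908.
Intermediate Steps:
a = -279/35 (a = -9*(-1/35)*(-31) = (9/35)*(-31) = -279/35 ≈ -7.9714)
a - M(130) = -279/35 - 1*130² = -279/35 - 1*16900 = -279/35 - 16900 = -591779/35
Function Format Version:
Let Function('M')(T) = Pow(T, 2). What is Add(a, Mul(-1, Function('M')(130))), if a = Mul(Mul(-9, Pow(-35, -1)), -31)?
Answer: Rational(-591779, 35) ≈ -16908.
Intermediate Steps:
a = Rational(-279, 35) (a = Mul(Mul(-9, Rational(-1, 35)), -31) = Mul(Rational(9, 35), -31) = Rational(-279, 35) ≈ -7.9714)
Add(a, Mul(-1, Function('M')(130))) = Add(Rational(-279, 35), Mul(-1, Pow(130, 2))) = Add(Rational(-279, 35), Mul(-1, 16900)) = Add(Rational(-279, 35), -16900) = Rational(-591779, 35)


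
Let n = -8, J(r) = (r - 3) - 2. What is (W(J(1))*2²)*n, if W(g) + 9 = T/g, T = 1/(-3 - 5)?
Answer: 287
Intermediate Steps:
J(r) = -5 + r (J(r) = (-3 + r) - 2 = -5 + r)
T = -⅛ (T = 1/(-8) = -⅛ ≈ -0.12500)
W(g) = -9 - 1/(8*g)
(W(J(1))*2²)*n = ((-9 - 1/(8*(-5 + 1)))*2²)*(-8) = ((-9 - ⅛/(-4))*4)*(-8) = ((-9 - ⅛*(-¼))*4)*(-8) = ((-9 + 1/32)*4)*(-8) = -287/32*4*(-8) = -287/8*(-8) = 287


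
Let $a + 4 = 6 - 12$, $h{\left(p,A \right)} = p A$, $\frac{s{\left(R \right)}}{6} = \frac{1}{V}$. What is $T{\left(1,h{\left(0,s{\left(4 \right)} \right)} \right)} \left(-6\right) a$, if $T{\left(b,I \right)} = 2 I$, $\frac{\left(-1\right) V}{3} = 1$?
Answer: $0$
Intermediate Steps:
$V = -3$ ($V = \left(-3\right) 1 = -3$)
$s{\left(R \right)} = -2$ ($s{\left(R \right)} = \frac{6}{-3} = 6 \left(- \frac{1}{3}\right) = -2$)
$h{\left(p,A \right)} = A p$
$a = -10$ ($a = -4 + \left(6 - 12\right) = -4 - 6 = -10$)
$T{\left(1,h{\left(0,s{\left(4 \right)} \right)} \right)} \left(-6\right) a = 2 \left(\left(-2\right) 0\right) \left(-6\right) \left(-10\right) = 2 \cdot 0 \left(-6\right) \left(-10\right) = 0 \left(-6\right) \left(-10\right) = 0 \left(-10\right) = 0$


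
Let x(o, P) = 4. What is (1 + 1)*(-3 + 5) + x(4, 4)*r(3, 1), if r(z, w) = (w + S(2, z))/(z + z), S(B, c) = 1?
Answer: 16/3 ≈ 5.3333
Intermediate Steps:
r(z, w) = (1 + w)/(2*z) (r(z, w) = (w + 1)/(z + z) = (1 + w)/((2*z)) = (1 + w)*(1/(2*z)) = (1 + w)/(2*z))
(1 + 1)*(-3 + 5) + x(4, 4)*r(3, 1) = (1 + 1)*(-3 + 5) + 4*((½)*(1 + 1)/3) = 2*2 + 4*((½)*(⅓)*2) = 4 + 4*(⅓) = 4 + 4/3 = 16/3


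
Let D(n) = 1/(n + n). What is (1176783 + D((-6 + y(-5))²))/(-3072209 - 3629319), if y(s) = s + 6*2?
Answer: -2353567/13403056 ≈ -0.17560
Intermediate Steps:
y(s) = 12 + s (y(s) = s + 12 = 12 + s)
D(n) = 1/(2*n)
(1176783 + D((-6 + y(-5))²))/(-3072209 - 3629319) = (1176783 + 1/(2*((-6 + (12 - 5))²)))/(-3072209 - 3629319) = (1176783 + 1/(2*((-6 + 7)²)))/(-6701528) = (1176783 + 1/(2*(1²)))*(-1/6701528) = (1176783 + (½)/1)*(-1/6701528) = (1176783 + (½)*1)*(-1/6701528) = (1176783 + ½)*(-1/6701528) = (2353567/2)*(-1/6701528) = -2353567/13403056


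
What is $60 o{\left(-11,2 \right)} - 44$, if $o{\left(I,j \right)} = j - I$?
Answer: $736$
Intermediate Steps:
$60 o{\left(-11,2 \right)} - 44 = 60 \left(2 - -11\right) - 44 = 60 \left(2 + 11\right) - 44 = 60 \cdot 13 - 44 = 780 - 44 = 736$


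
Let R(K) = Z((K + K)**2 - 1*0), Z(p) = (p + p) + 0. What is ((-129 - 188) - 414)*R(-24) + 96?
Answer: -3368352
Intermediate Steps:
Z(p) = 2*p (Z(p) = 2*p + 0 = 2*p)
R(K) = 8*K**2 (R(K) = 2*((K + K)**2 - 1*0) = 2*((2*K)**2 + 0) = 2*(4*K**2 + 0) = 2*(4*K**2) = 8*K**2)
((-129 - 188) - 414)*R(-24) + 96 = ((-129 - 188) - 414)*(8*(-24)**2) + 96 = (-317 - 414)*(8*576) + 96 = -731*4608 + 96 = -3368448 + 96 = -3368352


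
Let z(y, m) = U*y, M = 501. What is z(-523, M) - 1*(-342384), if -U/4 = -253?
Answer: -186892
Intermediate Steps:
U = 1012 (U = -4*(-253) = 1012)
z(y, m) = 1012*y
z(-523, M) - 1*(-342384) = 1012*(-523) - 1*(-342384) = -529276 + 342384 = -186892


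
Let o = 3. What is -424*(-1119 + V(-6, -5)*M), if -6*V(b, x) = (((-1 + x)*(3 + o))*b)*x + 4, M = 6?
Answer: 18232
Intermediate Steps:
V(b, x) = -⅔ - b*x*(-6 + 6*x)/6 (V(b, x) = -((((-1 + x)*(3 + 3))*b)*x + 4)/6 = -((((-1 + x)*6)*b)*x + 4)/6 = -(((-6 + 6*x)*b)*x + 4)/6 = -((b*(-6 + 6*x))*x + 4)/6 = -(b*x*(-6 + 6*x) + 4)/6 = -(4 + b*x*(-6 + 6*x))/6 = -⅔ - b*x*(-6 + 6*x)/6)
-424*(-1119 + V(-6, -5)*M) = -424*(-1119 + (-⅔ - 6*(-5) - 1*(-6)*(-5)²)*6) = -424*(-1119 + (-⅔ + 30 - 1*(-6)*25)*6) = -424*(-1119 + (-⅔ + 30 + 150)*6) = -424*(-1119 + (538/3)*6) = -424*(-1119 + 1076) = -424*(-43) = 18232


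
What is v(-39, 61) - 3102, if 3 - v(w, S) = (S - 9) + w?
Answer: -3112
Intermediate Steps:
v(w, S) = 12 - S - w (v(w, S) = 3 - ((S - 9) + w) = 3 - ((-9 + S) + w) = 3 - (-9 + S + w) = 3 + (9 - S - w) = 12 - S - w)
v(-39, 61) - 3102 = (12 - 1*61 - 1*(-39)) - 3102 = (12 - 61 + 39) - 3102 = -10 - 3102 = -3112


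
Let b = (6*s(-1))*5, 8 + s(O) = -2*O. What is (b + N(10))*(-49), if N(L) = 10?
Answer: 8330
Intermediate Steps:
s(O) = -8 - 2*O
b = -180 (b = (6*(-8 - 2*(-1)))*5 = (6*(-8 + 2))*5 = (6*(-6))*5 = -36*5 = -180)
(b + N(10))*(-49) = (-180 + 10)*(-49) = -170*(-49) = 8330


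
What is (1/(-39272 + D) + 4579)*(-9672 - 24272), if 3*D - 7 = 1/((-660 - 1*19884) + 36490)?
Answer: -291987250766876216/1878582313 ≈ -1.5543e+8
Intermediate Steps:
D = 111623/47838 (D = 7/3 + 1/(3*((-660 - 1*19884) + 36490)) = 7/3 + 1/(3*((-660 - 19884) + 36490)) = 7/3 + 1/(3*(-20544 + 36490)) = 7/3 + (⅓)/15946 = 7/3 + (⅓)*(1/15946) = 7/3 + 1/47838 = 111623/47838 ≈ 2.3334)
(1/(-39272 + D) + 4579)*(-9672 - 24272) = (1/(-39272 + 111623/47838) + 4579)*(-9672 - 24272) = (1/(-1878582313/47838) + 4579)*(-33944) = (-47838/1878582313 + 4579)*(-33944) = (8602028363389/1878582313)*(-33944) = -291987250766876216/1878582313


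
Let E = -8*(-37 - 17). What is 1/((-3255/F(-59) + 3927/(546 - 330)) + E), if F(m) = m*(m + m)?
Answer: 250632/112712473 ≈ 0.0022236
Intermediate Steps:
E = 432 (E = -8*(-54) = 432)
F(m) = 2*m² (F(m) = m*(2*m) = 2*m²)
1/((-3255/F(-59) + 3927/(546 - 330)) + E) = 1/((-3255/(2*(-59)²) + 3927/(546 - 330)) + 432) = 1/((-3255/(2*3481) + 3927/216) + 432) = 1/((-3255/6962 + 3927*(1/216)) + 432) = 1/((-3255*1/6962 + 1309/72) + 432) = 1/((-3255/6962 + 1309/72) + 432) = 1/(4439449/250632 + 432) = 1/(112712473/250632) = 250632/112712473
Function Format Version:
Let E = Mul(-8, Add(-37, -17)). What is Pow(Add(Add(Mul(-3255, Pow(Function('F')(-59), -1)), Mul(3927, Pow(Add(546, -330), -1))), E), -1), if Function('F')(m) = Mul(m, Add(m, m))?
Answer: Rational(250632, 112712473) ≈ 0.0022236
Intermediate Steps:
E = 432 (E = Mul(-8, -54) = 432)
Function('F')(m) = Mul(2, Pow(m, 2)) (Function('F')(m) = Mul(m, Mul(2, m)) = Mul(2, Pow(m, 2)))
Pow(Add(Add(Mul(-3255, Pow(Function('F')(-59), -1)), Mul(3927, Pow(Add(546, -330), -1))), E), -1) = Pow(Add(Add(Mul(-3255, Pow(Mul(2, Pow(-59, 2)), -1)), Mul(3927, Pow(Add(546, -330), -1))), 432), -1) = Pow(Add(Add(Mul(-3255, Pow(Mul(2, 3481), -1)), Mul(3927, Pow(216, -1))), 432), -1) = Pow(Add(Add(Mul(-3255, Pow(6962, -1)), Mul(3927, Rational(1, 216))), 432), -1) = Pow(Add(Add(Mul(-3255, Rational(1, 6962)), Rational(1309, 72)), 432), -1) = Pow(Add(Add(Rational(-3255, 6962), Rational(1309, 72)), 432), -1) = Pow(Add(Rational(4439449, 250632), 432), -1) = Pow(Rational(112712473, 250632), -1) = Rational(250632, 112712473)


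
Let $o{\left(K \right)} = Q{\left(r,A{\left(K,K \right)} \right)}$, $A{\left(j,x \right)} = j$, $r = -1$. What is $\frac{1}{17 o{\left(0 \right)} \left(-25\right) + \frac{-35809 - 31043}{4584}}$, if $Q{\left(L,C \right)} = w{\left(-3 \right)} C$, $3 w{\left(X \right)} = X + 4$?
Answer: $- \frac{382}{5571} \approx -0.068569$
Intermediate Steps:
$w{\left(X \right)} = \frac{4}{3} + \frac{X}{3}$ ($w{\left(X \right)} = \frac{X + 4}{3} = \frac{4 + X}{3} = \frac{4}{3} + \frac{X}{3}$)
$Q{\left(L,C \right)} = \frac{C}{3}$ ($Q{\left(L,C \right)} = \left(\frac{4}{3} + \frac{1}{3} \left(-3\right)\right) C = \left(\frac{4}{3} - 1\right) C = \frac{C}{3}$)
$o{\left(K \right)} = \frac{K}{3}$
$\frac{1}{17 o{\left(0 \right)} \left(-25\right) + \frac{-35809 - 31043}{4584}} = \frac{1}{17 \cdot \frac{1}{3} \cdot 0 \left(-25\right) + \frac{-35809 - 31043}{4584}} = \frac{1}{17 \cdot 0 \left(-25\right) + \left(-35809 - 31043\right) \frac{1}{4584}} = \frac{1}{0 \left(-25\right) - \frac{5571}{382}} = \frac{1}{0 - \frac{5571}{382}} = \frac{1}{- \frac{5571}{382}} = - \frac{382}{5571}$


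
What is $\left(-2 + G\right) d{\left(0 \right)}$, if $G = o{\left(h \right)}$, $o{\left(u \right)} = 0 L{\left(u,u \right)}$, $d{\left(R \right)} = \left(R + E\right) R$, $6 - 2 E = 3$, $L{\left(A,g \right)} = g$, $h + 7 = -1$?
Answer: $0$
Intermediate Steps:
$h = -8$ ($h = -7 - 1 = -8$)
$E = \frac{3}{2}$ ($E = 3 - \frac{3}{2} = \frac{3}{2} \approx 1.5$)
$d{\left(R \right)} = R \left(\frac{3}{2} + R\right)$ ($d{\left(R \right)} = \left(R + \frac{3}{2}\right) R = \left(\frac{3}{2} + R\right) R = R \left(\frac{3}{2} + R\right)$)
$o{\left(u \right)} = 0$ ($o{\left(u \right)} = 0 u = 0$)
$G = 0$
$\left(-2 + G\right) d{\left(0 \right)} = \left(-2 + 0\right) \frac{1}{2} \cdot 0 \left(3 + 2 \cdot 0\right) = - 2 \cdot \frac{1}{2} \cdot 0 \left(3 + 0\right) = - 2 \cdot \frac{1}{2} \cdot 0 \cdot 3 = \left(-2\right) 0 = 0$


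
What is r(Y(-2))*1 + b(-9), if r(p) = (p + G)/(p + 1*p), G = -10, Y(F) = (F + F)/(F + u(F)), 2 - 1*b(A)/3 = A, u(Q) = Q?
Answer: 57/2 ≈ 28.500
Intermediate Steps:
b(A) = 6 - 3*A
Y(F) = 1 (Y(F) = (F + F)/(F + F) = (2*F)/((2*F)) = (2*F)*(1/(2*F)) = 1)
r(p) = (-10 + p)/(2*p) (r(p) = (p - 10)/(p + 1*p) = (-10 + p)/(p + p) = (-10 + p)/((2*p)) = (-10 + p)*(1/(2*p)) = (-10 + p)/(2*p))
r(Y(-2))*1 + b(-9) = ((½)*(-10 + 1)/1)*1 + (6 - 3*(-9)) = ((½)*1*(-9))*1 + (6 + 27) = -9/2*1 + 33 = -9/2 + 33 = 57/2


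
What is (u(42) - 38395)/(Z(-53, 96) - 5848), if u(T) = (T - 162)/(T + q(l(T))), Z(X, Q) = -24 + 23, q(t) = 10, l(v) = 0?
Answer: 499165/76037 ≈ 6.5648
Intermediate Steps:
Z(X, Q) = -1
u(T) = (-162 + T)/(10 + T) (u(T) = (T - 162)/(T + 10) = (-162 + T)/(10 + T))
(u(42) - 38395)/(Z(-53, 96) - 5848) = ((-162 + 42)/(10 + 42) - 38395)/(-1 - 5848) = (-120/52 - 38395)/(-5849) = ((1/52)*(-120) - 38395)*(-1/5849) = (-30/13 - 38395)*(-1/5849) = -499165/13*(-1/5849) = 499165/76037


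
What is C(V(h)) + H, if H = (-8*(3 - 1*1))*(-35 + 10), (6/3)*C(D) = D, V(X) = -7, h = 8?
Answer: 793/2 ≈ 396.50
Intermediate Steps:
C(D) = D/2
H = 400 (H = -8*(3 - 1)*(-25) = -8*2*(-25) = -16*(-25) = 400)
C(V(h)) + H = (1/2)*(-7) + 400 = -7/2 + 400 = 793/2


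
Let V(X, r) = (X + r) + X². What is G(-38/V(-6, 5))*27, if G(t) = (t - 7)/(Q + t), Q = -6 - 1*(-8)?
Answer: -7641/32 ≈ -238.78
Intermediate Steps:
Q = 2 (Q = -6 + 8 = 2)
V(X, r) = X + r + X²
G(t) = (-7 + t)/(2 + t) (G(t) = (t - 7)/(2 + t) = (-7 + t)/(2 + t))
G(-38/V(-6, 5))*27 = ((-7 - 38/(-6 + 5 + (-6)²))/(2 - 38/(-6 + 5 + (-6)²)))*27 = ((-7 - 38/(-6 + 5 + 36))/(2 - 38/(-6 + 5 + 36)))*27 = ((-7 - 38/35)/(2 - 38/35))*27 = (-283/35/(32/35))*27 = ((35/32)*(-283/35))*27 = -283/32*27 = -7641/32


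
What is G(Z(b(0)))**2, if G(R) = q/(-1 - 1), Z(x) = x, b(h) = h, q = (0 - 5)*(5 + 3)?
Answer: 400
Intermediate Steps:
q = -40 (q = -5*8 = -40)
G(R) = 20 (G(R) = -40/(-1 - 1) = -40/(-2) = -1/2*(-40) = 20)
G(Z(b(0)))**2 = 20**2 = 400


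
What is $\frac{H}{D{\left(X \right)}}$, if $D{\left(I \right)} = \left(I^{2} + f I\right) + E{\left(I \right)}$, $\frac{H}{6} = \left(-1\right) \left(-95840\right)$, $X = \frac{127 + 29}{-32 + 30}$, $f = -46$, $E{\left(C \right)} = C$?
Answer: $\frac{95840}{1599} \approx 59.937$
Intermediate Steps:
$X = -78$ ($X = \frac{156}{-2} = 156 \left(- \frac{1}{2}\right) = -78$)
$H = 575040$ ($H = 6 \left(\left(-1\right) \left(-95840\right)\right) = 6 \cdot 95840 = 575040$)
$D{\left(I \right)} = I^{2} - 45 I$ ($D{\left(I \right)} = \left(I^{2} - 46 I\right) + I = I^{2} - 45 I$)
$\frac{H}{D{\left(X \right)}} = \frac{575040}{\left(-78\right) \left(-45 - 78\right)} = \frac{575040}{\left(-78\right) \left(-123\right)} = \frac{575040}{9594} = 575040 \cdot \frac{1}{9594} = \frac{95840}{1599}$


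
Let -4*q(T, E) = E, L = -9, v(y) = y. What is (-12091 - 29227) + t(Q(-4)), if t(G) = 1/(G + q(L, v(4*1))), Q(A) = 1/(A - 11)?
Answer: -661103/16 ≈ -41319.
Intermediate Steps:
q(T, E) = -E/4
Q(A) = 1/(-11 + A)
t(G) = 1/(-1 + G) (t(G) = 1/(G - 1) = 1/(-1 + G))
(-12091 - 29227) + t(Q(-4)) = (-12091 - 29227) + 1/(-1 + 1/(-11 - 4)) = -41318 + 1/(-1 + 1/(-15)) = -41318 + 1/(-1 - 1/15) = -41318 + 1/(-16/15) = -41318 - 15/16 = -661103/16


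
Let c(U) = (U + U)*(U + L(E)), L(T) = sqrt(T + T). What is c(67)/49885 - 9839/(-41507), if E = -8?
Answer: 863468361/2070576695 + 536*I/49885 ≈ 0.41702 + 0.010745*I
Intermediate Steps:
L(T) = sqrt(2)*sqrt(T) (L(T) = sqrt(2*T) = sqrt(2)*sqrt(T))
c(U) = 2*U*(U + 4*I) (c(U) = (U + U)*(U + sqrt(2)*sqrt(-8)) = (2*U)*(U + sqrt(2)*(2*I*sqrt(2))) = (2*U)*(U + 4*I) = 2*U*(U + 4*I))
c(67)/49885 - 9839/(-41507) = (2*67*(67 + 4*I))/49885 - 9839/(-41507) = (8978 + 536*I)*(1/49885) - 9839*(-1/41507) = (8978/49885 + 536*I/49885) + 9839/41507 = 863468361/2070576695 + 536*I/49885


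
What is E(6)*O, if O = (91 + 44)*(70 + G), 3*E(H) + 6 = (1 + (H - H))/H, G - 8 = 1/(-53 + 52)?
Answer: -40425/2 ≈ -20213.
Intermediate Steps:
G = 7 (G = 8 + 1/(-53 + 52) = 8 + 1/(-1) = 8 - 1 = 7)
E(H) = -2 + 1/(3*H) (E(H) = -2 + ((1 + (H - H))/H)/3 = -2 + ((1 + 0)/H)/3 = -2 + (1/H)/3 = -2 + 1/(3*H))
O = 10395 (O = (91 + 44)*(70 + 7) = 135*77 = 10395)
E(6)*O = (-2 + (1/3)/6)*10395 = (-2 + (1/3)*(1/6))*10395 = (-2 + 1/18)*10395 = -35/18*10395 = -40425/2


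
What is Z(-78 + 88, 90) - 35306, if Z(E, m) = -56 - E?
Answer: -35372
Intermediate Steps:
Z(-78 + 88, 90) - 35306 = (-56 - (-78 + 88)) - 35306 = (-56 - 1*10) - 35306 = (-56 - 10) - 35306 = -66 - 35306 = -35372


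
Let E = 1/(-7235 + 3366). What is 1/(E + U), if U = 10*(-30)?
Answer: -3869/1160701 ≈ -0.0033333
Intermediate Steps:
E = -1/3869 (E = 1/(-3869) = -1/3869 ≈ -0.00025846)
U = -300
1/(E + U) = 1/(-1/3869 - 300) = 1/(-1160701/3869) = -3869/1160701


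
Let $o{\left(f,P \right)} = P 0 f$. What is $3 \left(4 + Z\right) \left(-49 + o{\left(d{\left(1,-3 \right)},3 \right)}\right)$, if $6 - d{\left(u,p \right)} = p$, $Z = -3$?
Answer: $-147$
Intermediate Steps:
$d{\left(u,p \right)} = 6 - p$
$o{\left(f,P \right)} = 0$ ($o{\left(f,P \right)} = 0 f = 0$)
$3 \left(4 + Z\right) \left(-49 + o{\left(d{\left(1,-3 \right)},3 \right)}\right) = 3 \left(4 - 3\right) \left(-49 + 0\right) = 3 \cdot 1 \left(-49\right) = 3 \left(-49\right) = -147$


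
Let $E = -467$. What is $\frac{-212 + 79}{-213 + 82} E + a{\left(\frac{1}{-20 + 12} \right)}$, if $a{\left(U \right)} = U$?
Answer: $- \frac{497019}{1048} \approx -474.25$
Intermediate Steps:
$\frac{-212 + 79}{-213 + 82} E + a{\left(\frac{1}{-20 + 12} \right)} = \frac{-212 + 79}{-213 + 82} \left(-467\right) + \frac{1}{-20 + 12} = - \frac{133}{-131} \left(-467\right) + \frac{1}{-8} = \left(-133\right) \left(- \frac{1}{131}\right) \left(-467\right) - \frac{1}{8} = \frac{133}{131} \left(-467\right) - \frac{1}{8} = - \frac{62111}{131} - \frac{1}{8} = - \frac{497019}{1048}$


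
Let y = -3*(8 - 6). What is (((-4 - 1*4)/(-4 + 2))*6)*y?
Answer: -144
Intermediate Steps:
y = -6 (y = -3*2 = -6)
(((-4 - 1*4)/(-4 + 2))*6)*y = (((-4 - 1*4)/(-4 + 2))*6)*(-6) = (((-4 - 4)/(-2))*6)*(-6) = (-8*(-1/2)*6)*(-6) = (4*6)*(-6) = 24*(-6) = -144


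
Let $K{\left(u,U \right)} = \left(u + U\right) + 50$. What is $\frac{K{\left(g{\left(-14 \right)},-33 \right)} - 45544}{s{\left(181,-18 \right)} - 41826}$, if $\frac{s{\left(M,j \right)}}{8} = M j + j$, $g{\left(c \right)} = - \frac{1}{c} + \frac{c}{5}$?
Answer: $\frac{3187081}{4762380} \approx 0.66922$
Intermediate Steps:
$g{\left(c \right)} = - \frac{1}{c} + \frac{c}{5}$ ($g{\left(c \right)} = - \frac{1}{c} + c \frac{1}{5} = - \frac{1}{c} + \frac{c}{5}$)
$s{\left(M,j \right)} = 8 j + 8 M j$ ($s{\left(M,j \right)} = 8 \left(M j + j\right) = 8 \left(j + M j\right) = 8 j + 8 M j$)
$K{\left(u,U \right)} = 50 + U + u$ ($K{\left(u,U \right)} = \left(U + u\right) + 50 = 50 + U + u$)
$\frac{K{\left(g{\left(-14 \right)},-33 \right)} - 45544}{s{\left(181,-18 \right)} - 41826} = \frac{\left(50 - 33 + \left(- \frac{1}{-14} + \frac{1}{5} \left(-14\right)\right)\right) - 45544}{8 \left(-18\right) \left(1 + 181\right) - 41826} = \frac{\left(50 - 33 - \frac{191}{70}\right) - 45544}{8 \left(-18\right) 182 - 41826} = \frac{\left(50 - 33 + \left(\frac{1}{14} - \frac{14}{5}\right)\right) - 45544}{-26208 - 41826} = \frac{\left(50 - 33 - \frac{191}{70}\right) - 45544}{-68034} = \left(\frac{999}{70} - 45544\right) \left(- \frac{1}{68034}\right) = \left(- \frac{3187081}{70}\right) \left(- \frac{1}{68034}\right) = \frac{3187081}{4762380}$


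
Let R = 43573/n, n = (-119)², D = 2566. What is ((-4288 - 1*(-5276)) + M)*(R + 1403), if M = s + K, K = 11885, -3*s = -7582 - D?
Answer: 323673991584/14161 ≈ 2.2857e+7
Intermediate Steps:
s = 10148/3 (s = -(-7582 - 1*2566)/3 = -(-7582 - 2566)/3 = -⅓*(-10148) = 10148/3 ≈ 3382.7)
n = 14161
M = 45803/3 (M = 10148/3 + 11885 = 45803/3 ≈ 15268.)
R = 43573/14161 ≈ 3.0770
((-4288 - 1*(-5276)) + M)*(R + 1403) = ((-4288 - 1*(-5276)) + 45803/3)*(43573/14161 + 1403) = ((-4288 + 5276) + 45803/3)*(19911456/14161) = (988 + 45803/3)*(19911456/14161) = (48767/3)*(19911456/14161) = 323673991584/14161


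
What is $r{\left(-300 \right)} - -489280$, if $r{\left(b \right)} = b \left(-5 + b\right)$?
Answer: $580780$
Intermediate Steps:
$r{\left(-300 \right)} - -489280 = - 300 \left(-5 - 300\right) - -489280 = \left(-300\right) \left(-305\right) + 489280 = 91500 + 489280 = 580780$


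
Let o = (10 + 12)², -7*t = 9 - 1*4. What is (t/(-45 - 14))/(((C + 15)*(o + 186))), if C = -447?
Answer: -1/23907744 ≈ -4.1827e-8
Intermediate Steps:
t = -5/7 (t = -(9 - 1*4)/7 = -(9 - 4)/7 = -⅐*5 = -5/7 ≈ -0.71429)
o = 484 (o = 22² = 484)
(t/(-45 - 14))/(((C + 15)*(o + 186))) = (-5/7/(-45 - 14))/(((-447 + 15)*(484 + 186))) = (-5/7/(-59))/((-432*670)) = -1/59*(-5/7)/(-289440) = (5/413)*(-1/289440) = -1/23907744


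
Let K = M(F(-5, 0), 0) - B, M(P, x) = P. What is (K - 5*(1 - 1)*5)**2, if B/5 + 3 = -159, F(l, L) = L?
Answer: 656100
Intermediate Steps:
B = -810 (B = -15 + 5*(-159) = -15 - 795 = -810)
K = 810 (K = 0 - 1*(-810) = 0 + 810 = 810)
(K - 5*(1 - 1)*5)**2 = (810 - 5*(1 - 1)*5)**2 = (810 - 5*0*5)**2 = (810 + 0*5)**2 = (810 + 0)**2 = 810**2 = 656100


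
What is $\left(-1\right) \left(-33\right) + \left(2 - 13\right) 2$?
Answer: $11$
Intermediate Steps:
$\left(-1\right) \left(-33\right) + \left(2 - 13\right) 2 = 33 + \left(2 - 13\right) 2 = 33 - 22 = 11$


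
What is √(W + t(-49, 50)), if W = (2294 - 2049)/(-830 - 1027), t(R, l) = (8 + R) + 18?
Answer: 2*I*√19942323/1857 ≈ 4.8096*I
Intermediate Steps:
t(R, l) = 26 + R
W = -245/1857 (W = 245/(-1857) = 245*(-1/1857) = -245/1857 ≈ -0.13193)
√(W + t(-49, 50)) = √(-245/1857 + (26 - 49)) = √(-245/1857 - 23) = √(-42956/1857) = 2*I*√19942323/1857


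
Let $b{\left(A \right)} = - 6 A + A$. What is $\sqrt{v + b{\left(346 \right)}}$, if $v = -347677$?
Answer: $3 i \sqrt{38823} \approx 591.11 i$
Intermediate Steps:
$b{\left(A \right)} = - 5 A$
$\sqrt{v + b{\left(346 \right)}} = \sqrt{-347677 - 1730} = \sqrt{-349407} = 3 i \sqrt{38823}$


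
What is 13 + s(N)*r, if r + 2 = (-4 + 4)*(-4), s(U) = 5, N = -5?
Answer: 3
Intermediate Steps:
r = -2 (r = -2 + (-4 + 4)*(-4) = -2 + 0*(-4) = -2 + 0 = -2)
13 + s(N)*r = 13 + 5*(-2) = 13 - 10 = 3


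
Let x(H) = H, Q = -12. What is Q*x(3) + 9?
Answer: -27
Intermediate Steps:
Q*x(3) + 9 = -12*3 + 9 = -36 + 9 = -27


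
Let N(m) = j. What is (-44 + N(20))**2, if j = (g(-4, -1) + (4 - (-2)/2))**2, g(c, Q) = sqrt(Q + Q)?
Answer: 241 - 420*I*sqrt(2) ≈ 241.0 - 593.97*I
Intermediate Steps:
g(c, Q) = sqrt(2)*sqrt(Q) (g(c, Q) = sqrt(2*Q) = sqrt(2)*sqrt(Q))
j = (5 + I*sqrt(2))**2 (j = (sqrt(2)*sqrt(-1) + (4 - (-2)/2))**2 = (sqrt(2)*I + (4 - (-2)/2))**2 = (I*sqrt(2) + (4 - 1*(-1)))**2 = (I*sqrt(2) + (4 + 1))**2 = (I*sqrt(2) + 5)**2 = (5 + I*sqrt(2))**2 ≈ 23.0 + 14.142*I)
N(m) = (5 + I*sqrt(2))**2
(-44 + N(20))**2 = (-44 + (5 + I*sqrt(2))**2)**2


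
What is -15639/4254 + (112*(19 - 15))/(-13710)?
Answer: -36052747/9720390 ≈ -3.7090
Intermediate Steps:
-15639/4254 + (112*(19 - 15))/(-13710) = -15639*1/4254 + (112*4)*(-1/13710) = -5213/1418 + 448*(-1/13710) = -5213/1418 - 224/6855 = -36052747/9720390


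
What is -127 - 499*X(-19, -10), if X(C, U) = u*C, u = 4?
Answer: 37797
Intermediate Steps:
X(C, U) = 4*C
-127 - 499*X(-19, -10) = -127 - 1996*(-19) = -127 - 499*(-76) = -127 + 37924 = 37797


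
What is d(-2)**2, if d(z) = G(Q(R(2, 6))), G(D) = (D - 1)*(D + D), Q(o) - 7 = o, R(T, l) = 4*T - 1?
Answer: 132496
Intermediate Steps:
R(T, l) = -1 + 4*T
Q(o) = 7 + o
G(D) = 2*D*(-1 + D) (G(D) = (-1 + D)*(2*D) = 2*D*(-1 + D))
d(z) = 364 (d(z) = 2*(7 + (-1 + 4*2))*(-1 + (7 + (-1 + 4*2))) = 2*(7 + (-1 + 8))*(-1 + (7 + (-1 + 8))) = 2*(7 + 7)*(-1 + (7 + 7)) = 2*14*(-1 + 14) = 2*14*13 = 364)
d(-2)**2 = 364**2 = 132496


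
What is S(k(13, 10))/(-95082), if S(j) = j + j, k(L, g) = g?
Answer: -10/47541 ≈ -0.00021034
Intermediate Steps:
S(j) = 2*j
S(k(13, 10))/(-95082) = (2*10)/(-95082) = 20*(-1/95082) = -10/47541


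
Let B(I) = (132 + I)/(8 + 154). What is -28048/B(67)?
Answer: -4543776/199 ≈ -22833.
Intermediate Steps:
B(I) = 22/27 + I/162 (B(I) = (132 + I)/162 = (132 + I)*(1/162) = 22/27 + I/162)
-28048/B(67) = -28048/(22/27 + (1/162)*67) = -28048/(22/27 + 67/162) = -28048/199/162 = -28048*162/199 = -4543776/199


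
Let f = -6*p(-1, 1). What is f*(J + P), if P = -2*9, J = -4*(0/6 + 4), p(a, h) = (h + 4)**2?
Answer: 5100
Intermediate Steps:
p(a, h) = (4 + h)**2
J = -16 (J = -4*(0*(1/6) + 4) = -4*(0 + 4) = -4*4 = -16)
P = -18
f = -150 (f = -6*(4 + 1)**2 = -6*5**2 = -6*25 = -150)
f*(J + P) = -150*(-16 - 18) = -150*(-34) = 5100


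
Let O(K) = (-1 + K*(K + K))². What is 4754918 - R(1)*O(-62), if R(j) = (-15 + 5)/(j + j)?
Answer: 300204763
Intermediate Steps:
R(j) = -5/j (R(j) = -10*1/(2*j) = -5/j)
O(K) = (-1 + 2*K²)² (O(K) = (-1 + K*(2*K))² = (-1 + 2*K²)²)
4754918 - R(1)*O(-62) = 4754918 - (-5/1)*(-1 + 2*(-62)²)² = 4754918 - (-5*1)*(-1 + 2*3844)² = 4754918 - (-5)*(-1 + 7688)² = 4754918 - (-5)*7687² = 4754918 - (-5)*59089969 = 4754918 - 1*(-295449845) = 4754918 + 295449845 = 300204763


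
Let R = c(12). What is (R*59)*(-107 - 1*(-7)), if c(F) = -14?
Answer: 82600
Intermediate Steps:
R = -14
(R*59)*(-107 - 1*(-7)) = (-14*59)*(-107 - 1*(-7)) = -826*(-107 + 7) = -826*(-100) = 82600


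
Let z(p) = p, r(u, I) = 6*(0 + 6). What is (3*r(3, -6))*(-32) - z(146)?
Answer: -3602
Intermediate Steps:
r(u, I) = 36 (r(u, I) = 6*6 = 36)
(3*r(3, -6))*(-32) - z(146) = (3*36)*(-32) - 1*146 = 108*(-32) - 146 = -3456 - 146 = -3602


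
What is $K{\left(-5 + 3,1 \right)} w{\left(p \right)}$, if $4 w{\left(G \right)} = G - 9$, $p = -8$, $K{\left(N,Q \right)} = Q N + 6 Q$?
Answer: $-17$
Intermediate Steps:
$K{\left(N,Q \right)} = 6 Q + N Q$ ($K{\left(N,Q \right)} = N Q + 6 Q = 6 Q + N Q$)
$w{\left(G \right)} = - \frac{9}{4} + \frac{G}{4}$ ($w{\left(G \right)} = \frac{G - 9}{4} = \frac{-9 + G}{4} = - \frac{9}{4} + \frac{G}{4}$)
$K{\left(-5 + 3,1 \right)} w{\left(p \right)} = 1 \left(6 + \left(-5 + 3\right)\right) \left(- \frac{9}{4} + \frac{1}{4} \left(-8\right)\right) = 1 \left(6 - 2\right) \left(- \frac{9}{4} - 2\right) = 1 \cdot 4 \left(- \frac{17}{4}\right) = 4 \left(- \frac{17}{4}\right) = -17$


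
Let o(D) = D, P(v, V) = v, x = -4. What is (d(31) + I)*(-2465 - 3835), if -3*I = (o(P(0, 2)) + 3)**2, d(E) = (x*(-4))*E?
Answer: -3105900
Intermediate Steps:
d(E) = 16*E (d(E) = (-4*(-4))*E = 16*E)
I = -3 (I = -(0 + 3)**2/3 = -1/3*3**2 = -1/3*9 = -3)
(d(31) + I)*(-2465 - 3835) = (16*31 - 3)*(-2465 - 3835) = (496 - 3)*(-6300) = 493*(-6300) = -3105900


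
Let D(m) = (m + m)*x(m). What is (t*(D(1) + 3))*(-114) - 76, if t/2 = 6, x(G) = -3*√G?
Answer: 4028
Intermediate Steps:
t = 12 (t = 2*6 = 12)
D(m) = -6*m^(3/2) (D(m) = (m + m)*(-3*√m) = (2*m)*(-3*√m) = -6*m^(3/2))
(t*(D(1) + 3))*(-114) - 76 = (12*(-6*1^(3/2) + 3))*(-114) - 76 = (12*(-6*1 + 3))*(-114) - 76 = (12*(-6 + 3))*(-114) - 76 = (12*(-3))*(-114) - 76 = -36*(-114) - 76 = 4104 - 76 = 4028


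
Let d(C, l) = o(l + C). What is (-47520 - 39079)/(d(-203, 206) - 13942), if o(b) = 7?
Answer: 86599/13935 ≈ 6.2145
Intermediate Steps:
d(C, l) = 7
(-47520 - 39079)/(d(-203, 206) - 13942) = (-47520 - 39079)/(7 - 13942) = -86599/(-13935) = -86599*(-1/13935) = 86599/13935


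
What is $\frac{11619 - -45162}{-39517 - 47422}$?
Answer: $- \frac{56781}{86939} \approx -0.65311$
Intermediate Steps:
$\frac{11619 - -45162}{-39517 - 47422} = \frac{11619 + 45162}{-86939} = 56781 \left(- \frac{1}{86939}\right) = - \frac{56781}{86939}$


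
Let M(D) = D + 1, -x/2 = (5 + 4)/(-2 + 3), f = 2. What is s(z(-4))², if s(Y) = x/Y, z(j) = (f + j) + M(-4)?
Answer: 324/25 ≈ 12.960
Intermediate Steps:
x = -18 (x = -2*(5 + 4)/(-2 + 3) = -18/1 = -18 ≈ -18.000)
M(D) = 1 + D
z(j) = -1 + j (z(j) = (2 + j) + (1 - 4) = (2 + j) - 3 = -1 + j)
s(Y) = -18/Y
s(z(-4))² = (-18/(-1 - 4))² = (-18/(-5))² = (-18*(-⅕))² = (18/5)² = 324/25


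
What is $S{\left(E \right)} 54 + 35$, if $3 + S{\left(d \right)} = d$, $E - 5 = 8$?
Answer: $575$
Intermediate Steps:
$E = 13$ ($E = 5 + 8 = 13$)
$S{\left(d \right)} = -3 + d$
$S{\left(E \right)} 54 + 35 = \left(-3 + 13\right) 54 + 35 = 10 \cdot 54 + 35 = 540 + 35 = 575$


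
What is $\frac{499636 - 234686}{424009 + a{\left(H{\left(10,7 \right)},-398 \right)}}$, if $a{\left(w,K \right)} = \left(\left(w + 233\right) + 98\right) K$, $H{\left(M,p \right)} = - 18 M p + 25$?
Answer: $\frac{264950}{783801} \approx 0.33803$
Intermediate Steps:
$H{\left(M,p \right)} = 25 - 18 M p$ ($H{\left(M,p \right)} = - 18 M p + 25 = 25 - 18 M p$)
$a{\left(w,K \right)} = K \left(331 + w\right)$ ($a{\left(w,K \right)} = \left(\left(233 + w\right) + 98\right) K = \left(331 + w\right) K = K \left(331 + w\right)$)
$\frac{499636 - 234686}{424009 + a{\left(H{\left(10,7 \right)},-398 \right)}} = \frac{499636 - 234686}{424009 - 398 \left(331 + \left(25 - 180 \cdot 7\right)\right)} = \frac{264950}{424009 - 398 \left(331 + \left(25 - 1260\right)\right)} = \frac{264950}{424009 - 398 \left(331 - 1235\right)} = \frac{264950}{424009 - -359792} = \frac{264950}{424009 + 359792} = \frac{264950}{783801}$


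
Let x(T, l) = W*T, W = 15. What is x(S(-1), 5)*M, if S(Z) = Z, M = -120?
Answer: 1800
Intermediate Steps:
x(T, l) = 15*T
x(S(-1), 5)*M = (15*(-1))*(-120) = -15*(-120) = 1800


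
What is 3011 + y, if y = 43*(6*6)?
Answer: 4559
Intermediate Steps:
y = 1548 (y = 43*36 = 1548)
3011 + y = 3011 + 1548 = 4559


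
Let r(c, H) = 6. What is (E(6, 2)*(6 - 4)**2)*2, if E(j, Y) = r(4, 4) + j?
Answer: 96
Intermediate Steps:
E(j, Y) = 6 + j
(E(6, 2)*(6 - 4)**2)*2 = ((6 + 6)*(6 - 4)**2)*2 = (12*2**2)*2 = (12*4)*2 = 48*2 = 96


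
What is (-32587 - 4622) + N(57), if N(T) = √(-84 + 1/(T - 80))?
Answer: -37209 + I*√44459/23 ≈ -37209.0 + 9.1675*I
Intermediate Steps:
N(T) = √(-84 + 1/(-80 + T))
(-32587 - 4622) + N(57) = (-32587 - 4622) + √((6721 - 84*57)/(-80 + 57)) = -37209 + √((6721 - 4788)/(-23)) = -37209 + √(-1/23*1933) = -37209 + √(-1933/23) = -37209 + I*√44459/23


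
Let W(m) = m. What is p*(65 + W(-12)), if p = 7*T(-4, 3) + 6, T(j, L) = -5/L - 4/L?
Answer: -795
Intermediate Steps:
T(j, L) = -9/L
p = -15 (p = 7*(-9/3) + 6 = 7*(-9*1/3) + 6 = 7*(-3) + 6 = -21 + 6 = -15)
p*(65 + W(-12)) = -15*(65 - 12) = -15*53 = -795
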